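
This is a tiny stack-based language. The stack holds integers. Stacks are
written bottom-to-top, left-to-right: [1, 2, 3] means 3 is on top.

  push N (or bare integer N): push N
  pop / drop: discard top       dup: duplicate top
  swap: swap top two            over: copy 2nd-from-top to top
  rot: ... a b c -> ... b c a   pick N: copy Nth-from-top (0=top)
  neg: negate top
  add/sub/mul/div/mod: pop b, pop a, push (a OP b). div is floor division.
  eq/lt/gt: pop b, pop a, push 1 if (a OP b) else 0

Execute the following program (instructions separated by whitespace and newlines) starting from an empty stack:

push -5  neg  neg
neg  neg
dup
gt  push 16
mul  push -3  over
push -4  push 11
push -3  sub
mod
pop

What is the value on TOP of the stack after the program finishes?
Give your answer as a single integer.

After 'push -5': [-5]
After 'neg': [5]
After 'neg': [-5]
After 'neg': [5]
After 'neg': [-5]
After 'dup': [-5, -5]
After 'gt': [0]
After 'push 16': [0, 16]
After 'mul': [0]
After 'push -3': [0, -3]
After 'over': [0, -3, 0]
After 'push -4': [0, -3, 0, -4]
After 'push 11': [0, -3, 0, -4, 11]
After 'push -3': [0, -3, 0, -4, 11, -3]
After 'sub': [0, -3, 0, -4, 14]
After 'mod': [0, -3, 0, 10]
After 'pop': [0, -3, 0]

Answer: 0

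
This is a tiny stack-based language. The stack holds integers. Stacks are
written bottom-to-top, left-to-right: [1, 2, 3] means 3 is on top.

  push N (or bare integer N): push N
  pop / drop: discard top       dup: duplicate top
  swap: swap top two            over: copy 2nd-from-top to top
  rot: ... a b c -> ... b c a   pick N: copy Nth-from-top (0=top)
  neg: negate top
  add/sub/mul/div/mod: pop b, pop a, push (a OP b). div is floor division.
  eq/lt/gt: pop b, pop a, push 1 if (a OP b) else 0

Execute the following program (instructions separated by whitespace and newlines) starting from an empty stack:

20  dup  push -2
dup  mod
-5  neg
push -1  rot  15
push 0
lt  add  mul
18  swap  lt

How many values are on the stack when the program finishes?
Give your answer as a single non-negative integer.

Answer: 4

Derivation:
After 'push 20': stack = [20] (depth 1)
After 'dup': stack = [20, 20] (depth 2)
After 'push -2': stack = [20, 20, -2] (depth 3)
After 'dup': stack = [20, 20, -2, -2] (depth 4)
After 'mod': stack = [20, 20, 0] (depth 3)
After 'push -5': stack = [20, 20, 0, -5] (depth 4)
After 'neg': stack = [20, 20, 0, 5] (depth 4)
After 'push -1': stack = [20, 20, 0, 5, -1] (depth 5)
After 'rot': stack = [20, 20, 5, -1, 0] (depth 5)
After 'push 15': stack = [20, 20, 5, -1, 0, 15] (depth 6)
After 'push 0': stack = [20, 20, 5, -1, 0, 15, 0] (depth 7)
After 'lt': stack = [20, 20, 5, -1, 0, 0] (depth 6)
After 'add': stack = [20, 20, 5, -1, 0] (depth 5)
After 'mul': stack = [20, 20, 5, 0] (depth 4)
After 'push 18': stack = [20, 20, 5, 0, 18] (depth 5)
After 'swap': stack = [20, 20, 5, 18, 0] (depth 5)
After 'lt': stack = [20, 20, 5, 0] (depth 4)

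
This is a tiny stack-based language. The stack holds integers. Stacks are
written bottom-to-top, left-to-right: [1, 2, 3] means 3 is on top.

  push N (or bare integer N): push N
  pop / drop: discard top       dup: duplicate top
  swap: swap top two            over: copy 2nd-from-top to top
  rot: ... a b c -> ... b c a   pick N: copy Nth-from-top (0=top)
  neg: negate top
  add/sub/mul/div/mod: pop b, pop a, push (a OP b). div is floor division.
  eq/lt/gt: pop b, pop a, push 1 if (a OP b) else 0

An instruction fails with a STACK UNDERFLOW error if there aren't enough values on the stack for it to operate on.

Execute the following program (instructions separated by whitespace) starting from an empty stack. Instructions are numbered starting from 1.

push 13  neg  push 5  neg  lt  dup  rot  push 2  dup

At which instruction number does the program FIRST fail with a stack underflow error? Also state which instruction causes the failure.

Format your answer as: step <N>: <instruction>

Step 1 ('push 13'): stack = [13], depth = 1
Step 2 ('neg'): stack = [-13], depth = 1
Step 3 ('push 5'): stack = [-13, 5], depth = 2
Step 4 ('neg'): stack = [-13, -5], depth = 2
Step 5 ('lt'): stack = [1], depth = 1
Step 6 ('dup'): stack = [1, 1], depth = 2
Step 7 ('rot'): needs 3 value(s) but depth is 2 — STACK UNDERFLOW

Answer: step 7: rot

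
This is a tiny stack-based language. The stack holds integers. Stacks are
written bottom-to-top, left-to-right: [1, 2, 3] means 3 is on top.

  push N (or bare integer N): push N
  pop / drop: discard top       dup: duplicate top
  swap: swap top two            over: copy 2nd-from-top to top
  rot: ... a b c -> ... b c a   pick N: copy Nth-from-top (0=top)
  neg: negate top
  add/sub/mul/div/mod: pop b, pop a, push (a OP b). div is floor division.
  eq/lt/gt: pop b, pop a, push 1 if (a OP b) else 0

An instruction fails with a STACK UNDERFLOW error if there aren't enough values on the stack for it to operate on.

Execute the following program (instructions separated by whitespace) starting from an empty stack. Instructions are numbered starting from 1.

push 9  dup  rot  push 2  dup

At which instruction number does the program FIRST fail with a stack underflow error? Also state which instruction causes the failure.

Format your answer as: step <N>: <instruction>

Step 1 ('push 9'): stack = [9], depth = 1
Step 2 ('dup'): stack = [9, 9], depth = 2
Step 3 ('rot'): needs 3 value(s) but depth is 2 — STACK UNDERFLOW

Answer: step 3: rot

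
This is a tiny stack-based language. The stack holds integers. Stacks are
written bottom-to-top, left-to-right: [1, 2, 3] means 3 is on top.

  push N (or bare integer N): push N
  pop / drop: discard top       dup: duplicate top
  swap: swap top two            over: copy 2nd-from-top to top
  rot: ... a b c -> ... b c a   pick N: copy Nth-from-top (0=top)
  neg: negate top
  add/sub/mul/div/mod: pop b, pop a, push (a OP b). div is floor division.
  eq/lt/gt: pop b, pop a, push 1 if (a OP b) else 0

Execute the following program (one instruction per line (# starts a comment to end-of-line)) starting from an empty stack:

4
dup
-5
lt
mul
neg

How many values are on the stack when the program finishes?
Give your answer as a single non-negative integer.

Answer: 1

Derivation:
After 'push 4': stack = [4] (depth 1)
After 'dup': stack = [4, 4] (depth 2)
After 'push -5': stack = [4, 4, -5] (depth 3)
After 'lt': stack = [4, 0] (depth 2)
After 'mul': stack = [0] (depth 1)
After 'neg': stack = [0] (depth 1)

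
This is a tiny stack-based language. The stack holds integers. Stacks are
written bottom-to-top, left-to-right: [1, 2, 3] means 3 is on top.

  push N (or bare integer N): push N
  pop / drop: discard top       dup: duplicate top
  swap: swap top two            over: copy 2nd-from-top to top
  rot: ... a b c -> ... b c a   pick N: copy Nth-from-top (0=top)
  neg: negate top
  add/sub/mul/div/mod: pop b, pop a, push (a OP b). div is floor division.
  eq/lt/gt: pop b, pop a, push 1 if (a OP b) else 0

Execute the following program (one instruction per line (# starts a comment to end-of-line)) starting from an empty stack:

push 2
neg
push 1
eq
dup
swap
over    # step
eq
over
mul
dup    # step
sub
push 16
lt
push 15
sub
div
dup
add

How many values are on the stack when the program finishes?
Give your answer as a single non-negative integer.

After 'push 2': stack = [2] (depth 1)
After 'neg': stack = [-2] (depth 1)
After 'push 1': stack = [-2, 1] (depth 2)
After 'eq': stack = [0] (depth 1)
After 'dup': stack = [0, 0] (depth 2)
After 'swap': stack = [0, 0] (depth 2)
After 'over': stack = [0, 0, 0] (depth 3)
After 'eq': stack = [0, 1] (depth 2)
After 'over': stack = [0, 1, 0] (depth 3)
After 'mul': stack = [0, 0] (depth 2)
After 'dup': stack = [0, 0, 0] (depth 3)
After 'sub': stack = [0, 0] (depth 2)
After 'push 16': stack = [0, 0, 16] (depth 3)
After 'lt': stack = [0, 1] (depth 2)
After 'push 15': stack = [0, 1, 15] (depth 3)
After 'sub': stack = [0, -14] (depth 2)
After 'div': stack = [0] (depth 1)
After 'dup': stack = [0, 0] (depth 2)
After 'add': stack = [0] (depth 1)

Answer: 1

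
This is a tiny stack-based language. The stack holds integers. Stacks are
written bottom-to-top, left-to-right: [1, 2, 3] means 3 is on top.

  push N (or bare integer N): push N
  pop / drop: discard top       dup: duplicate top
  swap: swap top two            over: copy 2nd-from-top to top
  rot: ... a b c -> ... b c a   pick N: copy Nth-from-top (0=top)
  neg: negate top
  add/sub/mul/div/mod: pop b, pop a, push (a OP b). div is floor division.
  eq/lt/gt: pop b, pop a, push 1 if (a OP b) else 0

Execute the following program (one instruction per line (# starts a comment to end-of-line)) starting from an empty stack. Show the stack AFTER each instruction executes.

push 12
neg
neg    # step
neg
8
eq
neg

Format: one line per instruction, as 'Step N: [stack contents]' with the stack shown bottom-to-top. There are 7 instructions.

Step 1: [12]
Step 2: [-12]
Step 3: [12]
Step 4: [-12]
Step 5: [-12, 8]
Step 6: [0]
Step 7: [0]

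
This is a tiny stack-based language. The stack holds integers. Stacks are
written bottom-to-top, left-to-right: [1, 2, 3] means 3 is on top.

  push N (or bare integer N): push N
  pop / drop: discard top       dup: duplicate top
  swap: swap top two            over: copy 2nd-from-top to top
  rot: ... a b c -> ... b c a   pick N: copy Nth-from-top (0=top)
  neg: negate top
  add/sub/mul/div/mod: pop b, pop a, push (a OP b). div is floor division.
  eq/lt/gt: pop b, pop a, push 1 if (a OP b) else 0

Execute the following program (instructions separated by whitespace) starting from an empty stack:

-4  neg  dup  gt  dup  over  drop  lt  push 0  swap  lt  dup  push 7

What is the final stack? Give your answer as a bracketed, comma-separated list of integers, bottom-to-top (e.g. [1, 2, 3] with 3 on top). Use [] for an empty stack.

Answer: [0, 0, 7]

Derivation:
After 'push -4': [-4]
After 'neg': [4]
After 'dup': [4, 4]
After 'gt': [0]
After 'dup': [0, 0]
After 'over': [0, 0, 0]
After 'drop': [0, 0]
After 'lt': [0]
After 'push 0': [0, 0]
After 'swap': [0, 0]
After 'lt': [0]
After 'dup': [0, 0]
After 'push 7': [0, 0, 7]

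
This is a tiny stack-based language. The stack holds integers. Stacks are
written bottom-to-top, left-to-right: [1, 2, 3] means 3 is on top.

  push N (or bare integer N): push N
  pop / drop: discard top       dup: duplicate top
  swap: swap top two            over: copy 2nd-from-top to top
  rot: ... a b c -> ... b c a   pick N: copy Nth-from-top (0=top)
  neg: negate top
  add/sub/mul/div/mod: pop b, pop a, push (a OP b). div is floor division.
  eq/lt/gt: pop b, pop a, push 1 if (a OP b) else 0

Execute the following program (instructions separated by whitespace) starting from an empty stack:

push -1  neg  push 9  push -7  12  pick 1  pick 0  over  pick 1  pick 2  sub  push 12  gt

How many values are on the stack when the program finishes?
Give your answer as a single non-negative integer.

Answer: 8

Derivation:
After 'push -1': stack = [-1] (depth 1)
After 'neg': stack = [1] (depth 1)
After 'push 9': stack = [1, 9] (depth 2)
After 'push -7': stack = [1, 9, -7] (depth 3)
After 'push 12': stack = [1, 9, -7, 12] (depth 4)
After 'pick 1': stack = [1, 9, -7, 12, -7] (depth 5)
After 'pick 0': stack = [1, 9, -7, 12, -7, -7] (depth 6)
After 'over': stack = [1, 9, -7, 12, -7, -7, -7] (depth 7)
After 'pick 1': stack = [1, 9, -7, 12, -7, -7, -7, -7] (depth 8)
After 'pick 2': stack = [1, 9, -7, 12, -7, -7, -7, -7, -7] (depth 9)
After 'sub': stack = [1, 9, -7, 12, -7, -7, -7, 0] (depth 8)
After 'push 12': stack = [1, 9, -7, 12, -7, -7, -7, 0, 12] (depth 9)
After 'gt': stack = [1, 9, -7, 12, -7, -7, -7, 0] (depth 8)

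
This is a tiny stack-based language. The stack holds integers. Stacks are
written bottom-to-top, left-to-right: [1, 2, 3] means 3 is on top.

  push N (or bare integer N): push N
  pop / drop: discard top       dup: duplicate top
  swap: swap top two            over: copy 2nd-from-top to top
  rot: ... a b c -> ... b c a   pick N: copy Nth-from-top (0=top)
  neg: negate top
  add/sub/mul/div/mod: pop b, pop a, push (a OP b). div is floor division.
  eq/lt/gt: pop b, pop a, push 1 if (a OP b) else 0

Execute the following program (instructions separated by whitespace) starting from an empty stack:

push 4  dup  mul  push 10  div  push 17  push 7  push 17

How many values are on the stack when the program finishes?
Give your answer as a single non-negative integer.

Answer: 4

Derivation:
After 'push 4': stack = [4] (depth 1)
After 'dup': stack = [4, 4] (depth 2)
After 'mul': stack = [16] (depth 1)
After 'push 10': stack = [16, 10] (depth 2)
After 'div': stack = [1] (depth 1)
After 'push 17': stack = [1, 17] (depth 2)
After 'push 7': stack = [1, 17, 7] (depth 3)
After 'push 17': stack = [1, 17, 7, 17] (depth 4)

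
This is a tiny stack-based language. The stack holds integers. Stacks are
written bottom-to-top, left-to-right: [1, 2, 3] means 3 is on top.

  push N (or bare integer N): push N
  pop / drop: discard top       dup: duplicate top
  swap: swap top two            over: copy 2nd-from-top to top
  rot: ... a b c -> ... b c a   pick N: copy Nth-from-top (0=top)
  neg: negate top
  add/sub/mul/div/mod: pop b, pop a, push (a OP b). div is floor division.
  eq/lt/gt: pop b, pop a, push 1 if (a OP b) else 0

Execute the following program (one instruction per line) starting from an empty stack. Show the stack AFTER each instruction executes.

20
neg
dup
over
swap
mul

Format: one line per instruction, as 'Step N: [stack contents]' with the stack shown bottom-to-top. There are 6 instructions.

Step 1: [20]
Step 2: [-20]
Step 3: [-20, -20]
Step 4: [-20, -20, -20]
Step 5: [-20, -20, -20]
Step 6: [-20, 400]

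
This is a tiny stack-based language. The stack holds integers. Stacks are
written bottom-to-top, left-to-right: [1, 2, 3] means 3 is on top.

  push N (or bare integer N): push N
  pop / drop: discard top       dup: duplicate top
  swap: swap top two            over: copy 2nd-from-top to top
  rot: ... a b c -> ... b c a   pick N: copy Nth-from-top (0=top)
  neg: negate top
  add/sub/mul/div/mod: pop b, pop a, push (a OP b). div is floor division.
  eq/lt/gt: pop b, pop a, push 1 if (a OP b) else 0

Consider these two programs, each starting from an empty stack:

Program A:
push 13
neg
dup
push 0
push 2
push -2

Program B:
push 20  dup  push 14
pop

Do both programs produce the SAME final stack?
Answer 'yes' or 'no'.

Program A trace:
  After 'push 13': [13]
  After 'neg': [-13]
  After 'dup': [-13, -13]
  After 'push 0': [-13, -13, 0]
  After 'push 2': [-13, -13, 0, 2]
  After 'push -2': [-13, -13, 0, 2, -2]
Program A final stack: [-13, -13, 0, 2, -2]

Program B trace:
  After 'push 20': [20]
  After 'dup': [20, 20]
  After 'push 14': [20, 20, 14]
  After 'pop': [20, 20]
Program B final stack: [20, 20]
Same: no

Answer: no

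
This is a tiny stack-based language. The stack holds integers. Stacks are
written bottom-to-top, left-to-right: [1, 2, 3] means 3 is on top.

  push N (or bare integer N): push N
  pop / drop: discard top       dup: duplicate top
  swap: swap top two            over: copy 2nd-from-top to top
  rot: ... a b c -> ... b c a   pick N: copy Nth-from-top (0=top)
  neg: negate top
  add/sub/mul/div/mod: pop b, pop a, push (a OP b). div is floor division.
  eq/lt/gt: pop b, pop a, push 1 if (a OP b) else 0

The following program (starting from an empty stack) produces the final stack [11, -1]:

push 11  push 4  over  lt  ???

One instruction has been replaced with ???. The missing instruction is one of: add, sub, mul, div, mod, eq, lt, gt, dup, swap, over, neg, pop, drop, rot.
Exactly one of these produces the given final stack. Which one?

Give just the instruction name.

Stack before ???: [11, 1]
Stack after ???:  [11, -1]
The instruction that transforms [11, 1] -> [11, -1] is: neg

Answer: neg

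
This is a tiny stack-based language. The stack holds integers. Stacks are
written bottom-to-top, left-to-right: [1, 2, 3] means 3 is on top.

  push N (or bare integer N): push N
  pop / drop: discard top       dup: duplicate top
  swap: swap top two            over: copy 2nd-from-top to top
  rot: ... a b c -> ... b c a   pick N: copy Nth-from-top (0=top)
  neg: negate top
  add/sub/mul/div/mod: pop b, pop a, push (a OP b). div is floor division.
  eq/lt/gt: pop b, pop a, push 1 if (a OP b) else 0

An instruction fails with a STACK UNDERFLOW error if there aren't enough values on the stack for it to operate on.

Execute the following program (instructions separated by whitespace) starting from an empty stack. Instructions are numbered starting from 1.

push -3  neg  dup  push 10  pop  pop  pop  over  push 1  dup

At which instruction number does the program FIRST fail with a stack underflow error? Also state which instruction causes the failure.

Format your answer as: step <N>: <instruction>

Answer: step 8: over

Derivation:
Step 1 ('push -3'): stack = [-3], depth = 1
Step 2 ('neg'): stack = [3], depth = 1
Step 3 ('dup'): stack = [3, 3], depth = 2
Step 4 ('push 10'): stack = [3, 3, 10], depth = 3
Step 5 ('pop'): stack = [3, 3], depth = 2
Step 6 ('pop'): stack = [3], depth = 1
Step 7 ('pop'): stack = [], depth = 0
Step 8 ('over'): needs 2 value(s) but depth is 0 — STACK UNDERFLOW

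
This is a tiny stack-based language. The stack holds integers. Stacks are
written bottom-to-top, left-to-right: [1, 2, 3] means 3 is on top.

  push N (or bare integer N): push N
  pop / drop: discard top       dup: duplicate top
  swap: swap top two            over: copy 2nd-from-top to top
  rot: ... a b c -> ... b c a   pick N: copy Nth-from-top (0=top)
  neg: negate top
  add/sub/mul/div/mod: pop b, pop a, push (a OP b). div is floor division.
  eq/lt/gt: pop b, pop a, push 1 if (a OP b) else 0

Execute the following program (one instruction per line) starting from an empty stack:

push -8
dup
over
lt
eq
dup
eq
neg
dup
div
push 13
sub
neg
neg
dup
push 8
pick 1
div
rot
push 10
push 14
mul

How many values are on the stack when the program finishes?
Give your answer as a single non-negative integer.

After 'push -8': stack = [-8] (depth 1)
After 'dup': stack = [-8, -8] (depth 2)
After 'over': stack = [-8, -8, -8] (depth 3)
After 'lt': stack = [-8, 0] (depth 2)
After 'eq': stack = [0] (depth 1)
After 'dup': stack = [0, 0] (depth 2)
After 'eq': stack = [1] (depth 1)
After 'neg': stack = [-1] (depth 1)
After 'dup': stack = [-1, -1] (depth 2)
After 'div': stack = [1] (depth 1)
  ...
After 'neg': stack = [12] (depth 1)
After 'neg': stack = [-12] (depth 1)
After 'dup': stack = [-12, -12] (depth 2)
After 'push 8': stack = [-12, -12, 8] (depth 3)
After 'pick 1': stack = [-12, -12, 8, -12] (depth 4)
After 'div': stack = [-12, -12, -1] (depth 3)
After 'rot': stack = [-12, -1, -12] (depth 3)
After 'push 10': stack = [-12, -1, -12, 10] (depth 4)
After 'push 14': stack = [-12, -1, -12, 10, 14] (depth 5)
After 'mul': stack = [-12, -1, -12, 140] (depth 4)

Answer: 4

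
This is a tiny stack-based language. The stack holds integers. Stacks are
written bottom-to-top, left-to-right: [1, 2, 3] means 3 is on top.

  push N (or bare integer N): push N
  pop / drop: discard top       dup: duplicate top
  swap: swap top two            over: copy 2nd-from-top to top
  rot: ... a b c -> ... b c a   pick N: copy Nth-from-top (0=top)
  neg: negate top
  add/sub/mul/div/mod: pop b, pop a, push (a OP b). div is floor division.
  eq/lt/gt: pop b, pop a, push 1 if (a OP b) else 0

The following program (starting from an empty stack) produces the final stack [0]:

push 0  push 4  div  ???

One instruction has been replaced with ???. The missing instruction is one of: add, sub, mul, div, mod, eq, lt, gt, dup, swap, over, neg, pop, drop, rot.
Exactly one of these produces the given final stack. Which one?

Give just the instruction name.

Answer: neg

Derivation:
Stack before ???: [0]
Stack after ???:  [0]
The instruction that transforms [0] -> [0] is: neg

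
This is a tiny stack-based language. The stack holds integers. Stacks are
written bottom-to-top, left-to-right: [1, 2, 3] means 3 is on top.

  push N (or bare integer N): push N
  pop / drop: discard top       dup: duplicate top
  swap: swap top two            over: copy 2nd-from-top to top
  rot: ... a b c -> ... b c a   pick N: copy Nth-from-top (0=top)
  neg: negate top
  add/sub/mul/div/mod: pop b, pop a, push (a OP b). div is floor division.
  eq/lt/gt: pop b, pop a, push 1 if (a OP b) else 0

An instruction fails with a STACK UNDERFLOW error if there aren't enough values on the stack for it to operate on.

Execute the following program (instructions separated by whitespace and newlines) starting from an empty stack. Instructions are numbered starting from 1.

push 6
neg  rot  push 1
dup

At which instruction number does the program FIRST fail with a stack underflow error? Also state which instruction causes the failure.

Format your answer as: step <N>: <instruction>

Answer: step 3: rot

Derivation:
Step 1 ('push 6'): stack = [6], depth = 1
Step 2 ('neg'): stack = [-6], depth = 1
Step 3 ('rot'): needs 3 value(s) but depth is 1 — STACK UNDERFLOW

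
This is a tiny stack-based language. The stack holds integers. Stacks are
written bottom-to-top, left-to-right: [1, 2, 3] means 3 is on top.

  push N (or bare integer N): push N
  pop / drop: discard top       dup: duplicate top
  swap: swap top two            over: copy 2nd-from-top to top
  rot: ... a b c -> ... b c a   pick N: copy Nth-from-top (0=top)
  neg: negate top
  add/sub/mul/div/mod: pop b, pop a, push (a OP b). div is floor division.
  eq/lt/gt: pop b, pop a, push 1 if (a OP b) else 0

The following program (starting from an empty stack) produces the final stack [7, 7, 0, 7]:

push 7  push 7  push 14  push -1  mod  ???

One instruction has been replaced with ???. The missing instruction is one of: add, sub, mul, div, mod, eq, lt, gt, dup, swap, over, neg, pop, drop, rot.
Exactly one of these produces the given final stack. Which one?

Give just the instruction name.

Stack before ???: [7, 7, 0]
Stack after ???:  [7, 7, 0, 7]
The instruction that transforms [7, 7, 0] -> [7, 7, 0, 7] is: over

Answer: over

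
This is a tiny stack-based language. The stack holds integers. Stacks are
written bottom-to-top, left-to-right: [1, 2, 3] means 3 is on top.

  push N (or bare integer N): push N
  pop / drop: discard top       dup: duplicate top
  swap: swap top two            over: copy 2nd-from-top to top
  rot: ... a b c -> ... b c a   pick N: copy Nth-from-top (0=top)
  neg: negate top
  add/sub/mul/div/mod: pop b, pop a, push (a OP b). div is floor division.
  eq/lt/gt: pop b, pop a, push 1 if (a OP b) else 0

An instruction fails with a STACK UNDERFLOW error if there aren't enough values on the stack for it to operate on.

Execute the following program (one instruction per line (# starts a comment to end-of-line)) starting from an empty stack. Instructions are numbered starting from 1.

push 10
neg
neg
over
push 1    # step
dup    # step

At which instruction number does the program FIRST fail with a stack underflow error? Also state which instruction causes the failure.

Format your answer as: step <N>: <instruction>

Answer: step 4: over

Derivation:
Step 1 ('push 10'): stack = [10], depth = 1
Step 2 ('neg'): stack = [-10], depth = 1
Step 3 ('neg'): stack = [10], depth = 1
Step 4 ('over'): needs 2 value(s) but depth is 1 — STACK UNDERFLOW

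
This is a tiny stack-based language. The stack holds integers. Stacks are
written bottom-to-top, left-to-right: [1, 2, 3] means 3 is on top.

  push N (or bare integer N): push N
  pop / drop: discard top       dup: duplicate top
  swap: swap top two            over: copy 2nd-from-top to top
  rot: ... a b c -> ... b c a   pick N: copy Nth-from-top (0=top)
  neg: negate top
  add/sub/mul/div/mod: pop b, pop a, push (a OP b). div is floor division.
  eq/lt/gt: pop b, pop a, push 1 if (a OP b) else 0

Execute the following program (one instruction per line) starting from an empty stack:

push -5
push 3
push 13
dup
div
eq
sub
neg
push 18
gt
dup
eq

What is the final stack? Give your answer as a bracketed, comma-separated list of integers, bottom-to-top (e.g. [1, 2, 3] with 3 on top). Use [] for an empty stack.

After 'push -5': [-5]
After 'push 3': [-5, 3]
After 'push 13': [-5, 3, 13]
After 'dup': [-5, 3, 13, 13]
After 'div': [-5, 3, 1]
After 'eq': [-5, 0]
After 'sub': [-5]
After 'neg': [5]
After 'push 18': [5, 18]
After 'gt': [0]
After 'dup': [0, 0]
After 'eq': [1]

Answer: [1]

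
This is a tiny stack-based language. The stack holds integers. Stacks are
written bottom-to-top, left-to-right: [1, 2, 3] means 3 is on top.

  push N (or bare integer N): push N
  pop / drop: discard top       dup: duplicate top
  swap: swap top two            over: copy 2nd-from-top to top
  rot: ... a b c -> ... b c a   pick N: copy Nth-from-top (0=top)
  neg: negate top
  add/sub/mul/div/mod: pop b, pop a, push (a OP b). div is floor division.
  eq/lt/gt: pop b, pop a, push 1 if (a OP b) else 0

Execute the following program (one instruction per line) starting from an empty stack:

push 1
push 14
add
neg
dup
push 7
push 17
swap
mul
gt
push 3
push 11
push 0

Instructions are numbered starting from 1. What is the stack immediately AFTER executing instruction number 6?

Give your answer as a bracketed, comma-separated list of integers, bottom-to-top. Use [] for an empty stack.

Answer: [-15, -15, 7]

Derivation:
Step 1 ('push 1'): [1]
Step 2 ('push 14'): [1, 14]
Step 3 ('add'): [15]
Step 4 ('neg'): [-15]
Step 5 ('dup'): [-15, -15]
Step 6 ('push 7'): [-15, -15, 7]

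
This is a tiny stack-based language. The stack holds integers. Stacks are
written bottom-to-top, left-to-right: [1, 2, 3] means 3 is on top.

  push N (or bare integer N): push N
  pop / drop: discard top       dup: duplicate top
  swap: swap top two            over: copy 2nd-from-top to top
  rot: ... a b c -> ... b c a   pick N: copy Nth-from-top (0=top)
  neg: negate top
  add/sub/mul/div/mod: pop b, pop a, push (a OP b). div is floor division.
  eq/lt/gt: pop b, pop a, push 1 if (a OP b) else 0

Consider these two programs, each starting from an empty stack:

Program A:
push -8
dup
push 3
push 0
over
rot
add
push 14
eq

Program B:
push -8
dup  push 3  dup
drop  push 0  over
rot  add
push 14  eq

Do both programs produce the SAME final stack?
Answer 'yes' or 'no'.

Program A trace:
  After 'push -8': [-8]
  After 'dup': [-8, -8]
  After 'push 3': [-8, -8, 3]
  After 'push 0': [-8, -8, 3, 0]
  After 'over': [-8, -8, 3, 0, 3]
  After 'rot': [-8, -8, 0, 3, 3]
  After 'add': [-8, -8, 0, 6]
  After 'push 14': [-8, -8, 0, 6, 14]
  After 'eq': [-8, -8, 0, 0]
Program A final stack: [-8, -8, 0, 0]

Program B trace:
  After 'push -8': [-8]
  After 'dup': [-8, -8]
  After 'push 3': [-8, -8, 3]
  After 'dup': [-8, -8, 3, 3]
  After 'drop': [-8, -8, 3]
  After 'push 0': [-8, -8, 3, 0]
  After 'over': [-8, -8, 3, 0, 3]
  After 'rot': [-8, -8, 0, 3, 3]
  After 'add': [-8, -8, 0, 6]
  After 'push 14': [-8, -8, 0, 6, 14]
  After 'eq': [-8, -8, 0, 0]
Program B final stack: [-8, -8, 0, 0]
Same: yes

Answer: yes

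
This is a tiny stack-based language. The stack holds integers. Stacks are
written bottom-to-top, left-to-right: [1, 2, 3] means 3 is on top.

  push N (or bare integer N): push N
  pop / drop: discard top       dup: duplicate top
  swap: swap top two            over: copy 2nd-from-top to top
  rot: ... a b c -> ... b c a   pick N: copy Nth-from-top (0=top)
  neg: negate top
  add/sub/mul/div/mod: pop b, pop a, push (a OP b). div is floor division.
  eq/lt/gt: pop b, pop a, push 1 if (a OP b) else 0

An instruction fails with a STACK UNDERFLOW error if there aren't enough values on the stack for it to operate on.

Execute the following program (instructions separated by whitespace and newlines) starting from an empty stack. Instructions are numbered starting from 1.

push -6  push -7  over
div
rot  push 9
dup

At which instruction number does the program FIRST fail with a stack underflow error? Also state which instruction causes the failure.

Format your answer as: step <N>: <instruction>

Answer: step 5: rot

Derivation:
Step 1 ('push -6'): stack = [-6], depth = 1
Step 2 ('push -7'): stack = [-6, -7], depth = 2
Step 3 ('over'): stack = [-6, -7, -6], depth = 3
Step 4 ('div'): stack = [-6, 1], depth = 2
Step 5 ('rot'): needs 3 value(s) but depth is 2 — STACK UNDERFLOW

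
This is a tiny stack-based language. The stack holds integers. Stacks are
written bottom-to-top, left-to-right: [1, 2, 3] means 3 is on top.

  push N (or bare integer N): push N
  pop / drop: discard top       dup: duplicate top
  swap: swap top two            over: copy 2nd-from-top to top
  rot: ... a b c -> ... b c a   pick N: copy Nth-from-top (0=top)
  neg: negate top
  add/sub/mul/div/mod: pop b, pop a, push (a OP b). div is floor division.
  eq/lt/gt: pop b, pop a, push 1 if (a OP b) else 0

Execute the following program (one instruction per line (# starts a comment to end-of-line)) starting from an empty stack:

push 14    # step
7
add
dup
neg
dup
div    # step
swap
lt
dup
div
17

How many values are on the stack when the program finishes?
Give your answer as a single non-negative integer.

After 'push 14': stack = [14] (depth 1)
After 'push 7': stack = [14, 7] (depth 2)
After 'add': stack = [21] (depth 1)
After 'dup': stack = [21, 21] (depth 2)
After 'neg': stack = [21, -21] (depth 2)
After 'dup': stack = [21, -21, -21] (depth 3)
After 'div': stack = [21, 1] (depth 2)
After 'swap': stack = [1, 21] (depth 2)
After 'lt': stack = [1] (depth 1)
After 'dup': stack = [1, 1] (depth 2)
After 'div': stack = [1] (depth 1)
After 'push 17': stack = [1, 17] (depth 2)

Answer: 2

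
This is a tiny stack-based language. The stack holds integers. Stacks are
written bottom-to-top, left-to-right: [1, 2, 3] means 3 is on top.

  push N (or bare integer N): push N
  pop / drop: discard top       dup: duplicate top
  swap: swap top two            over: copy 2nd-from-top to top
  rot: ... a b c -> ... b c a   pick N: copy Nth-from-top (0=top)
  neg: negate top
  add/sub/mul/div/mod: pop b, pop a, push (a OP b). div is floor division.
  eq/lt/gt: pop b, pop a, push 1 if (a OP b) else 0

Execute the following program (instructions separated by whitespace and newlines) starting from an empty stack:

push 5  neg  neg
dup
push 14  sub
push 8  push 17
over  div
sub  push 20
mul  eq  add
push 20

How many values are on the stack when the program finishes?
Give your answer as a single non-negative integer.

Answer: 2

Derivation:
After 'push 5': stack = [5] (depth 1)
After 'neg': stack = [-5] (depth 1)
After 'neg': stack = [5] (depth 1)
After 'dup': stack = [5, 5] (depth 2)
After 'push 14': stack = [5, 5, 14] (depth 3)
After 'sub': stack = [5, -9] (depth 2)
After 'push 8': stack = [5, -9, 8] (depth 3)
After 'push 17': stack = [5, -9, 8, 17] (depth 4)
After 'over': stack = [5, -9, 8, 17, 8] (depth 5)
After 'div': stack = [5, -9, 8, 2] (depth 4)
After 'sub': stack = [5, -9, 6] (depth 3)
After 'push 20': stack = [5, -9, 6, 20] (depth 4)
After 'mul': stack = [5, -9, 120] (depth 3)
After 'eq': stack = [5, 0] (depth 2)
After 'add': stack = [5] (depth 1)
After 'push 20': stack = [5, 20] (depth 2)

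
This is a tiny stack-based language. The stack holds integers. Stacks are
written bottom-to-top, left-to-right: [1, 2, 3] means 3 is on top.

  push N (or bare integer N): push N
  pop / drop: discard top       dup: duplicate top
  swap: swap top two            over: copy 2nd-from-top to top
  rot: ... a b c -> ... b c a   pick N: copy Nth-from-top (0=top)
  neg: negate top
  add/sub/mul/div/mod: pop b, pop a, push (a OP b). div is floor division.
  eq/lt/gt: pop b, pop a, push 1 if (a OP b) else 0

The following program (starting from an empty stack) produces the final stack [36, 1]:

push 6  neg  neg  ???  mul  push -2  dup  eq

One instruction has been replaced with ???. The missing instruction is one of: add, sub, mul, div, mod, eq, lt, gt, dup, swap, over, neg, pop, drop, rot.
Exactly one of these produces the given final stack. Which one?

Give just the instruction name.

Answer: dup

Derivation:
Stack before ???: [6]
Stack after ???:  [6, 6]
The instruction that transforms [6] -> [6, 6] is: dup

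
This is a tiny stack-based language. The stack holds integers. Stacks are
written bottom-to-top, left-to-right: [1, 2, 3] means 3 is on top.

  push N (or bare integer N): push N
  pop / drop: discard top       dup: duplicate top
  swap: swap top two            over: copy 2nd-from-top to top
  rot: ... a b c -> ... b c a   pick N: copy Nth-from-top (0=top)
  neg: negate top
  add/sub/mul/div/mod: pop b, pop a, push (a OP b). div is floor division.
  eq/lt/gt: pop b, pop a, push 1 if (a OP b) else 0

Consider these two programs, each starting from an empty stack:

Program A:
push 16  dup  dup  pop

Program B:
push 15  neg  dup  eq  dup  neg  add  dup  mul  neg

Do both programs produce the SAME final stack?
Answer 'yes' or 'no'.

Program A trace:
  After 'push 16': [16]
  After 'dup': [16, 16]
  After 'dup': [16, 16, 16]
  After 'pop': [16, 16]
Program A final stack: [16, 16]

Program B trace:
  After 'push 15': [15]
  After 'neg': [-15]
  After 'dup': [-15, -15]
  After 'eq': [1]
  After 'dup': [1, 1]
  After 'neg': [1, -1]
  After 'add': [0]
  After 'dup': [0, 0]
  After 'mul': [0]
  After 'neg': [0]
Program B final stack: [0]
Same: no

Answer: no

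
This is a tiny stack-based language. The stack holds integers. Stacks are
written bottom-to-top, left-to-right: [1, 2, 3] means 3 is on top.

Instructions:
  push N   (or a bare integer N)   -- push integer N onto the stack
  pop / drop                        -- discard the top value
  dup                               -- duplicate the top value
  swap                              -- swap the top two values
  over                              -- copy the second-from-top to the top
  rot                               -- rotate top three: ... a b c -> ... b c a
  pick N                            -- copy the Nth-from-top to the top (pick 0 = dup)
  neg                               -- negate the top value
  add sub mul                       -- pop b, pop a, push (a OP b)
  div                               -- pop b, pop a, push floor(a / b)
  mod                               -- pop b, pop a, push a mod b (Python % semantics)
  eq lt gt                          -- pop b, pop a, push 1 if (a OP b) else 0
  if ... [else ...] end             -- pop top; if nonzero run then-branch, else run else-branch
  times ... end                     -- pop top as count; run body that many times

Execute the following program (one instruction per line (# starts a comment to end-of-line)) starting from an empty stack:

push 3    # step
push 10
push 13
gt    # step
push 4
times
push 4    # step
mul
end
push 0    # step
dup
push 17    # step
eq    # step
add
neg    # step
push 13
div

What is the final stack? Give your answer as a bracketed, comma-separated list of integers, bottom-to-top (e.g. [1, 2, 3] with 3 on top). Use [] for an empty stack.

After 'push 3': [3]
After 'push 10': [3, 10]
After 'push 13': [3, 10, 13]
After 'gt': [3, 0]
After 'push 4': [3, 0, 4]
After 'times': [3, 0]
After 'push 4': [3, 0, 4]
After 'mul': [3, 0]
After 'push 4': [3, 0, 4]
After 'mul': [3, 0]
After 'push 4': [3, 0, 4]
After 'mul': [3, 0]
After 'push 4': [3, 0, 4]
After 'mul': [3, 0]
After 'push 0': [3, 0, 0]
After 'dup': [3, 0, 0, 0]
After 'push 17': [3, 0, 0, 0, 17]
After 'eq': [3, 0, 0, 0]
After 'add': [3, 0, 0]
After 'neg': [3, 0, 0]
After 'push 13': [3, 0, 0, 13]
After 'div': [3, 0, 0]

Answer: [3, 0, 0]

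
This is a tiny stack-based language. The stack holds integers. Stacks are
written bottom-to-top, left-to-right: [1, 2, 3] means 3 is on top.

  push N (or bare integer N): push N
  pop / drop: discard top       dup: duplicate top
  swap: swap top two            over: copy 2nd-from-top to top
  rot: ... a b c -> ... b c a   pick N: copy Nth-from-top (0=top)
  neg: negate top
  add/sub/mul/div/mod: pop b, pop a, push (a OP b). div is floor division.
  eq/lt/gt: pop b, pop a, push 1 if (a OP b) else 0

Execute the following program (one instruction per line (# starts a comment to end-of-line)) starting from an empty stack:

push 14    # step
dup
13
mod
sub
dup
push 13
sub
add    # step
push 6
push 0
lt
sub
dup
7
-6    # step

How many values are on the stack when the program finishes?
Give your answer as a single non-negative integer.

After 'push 14': stack = [14] (depth 1)
After 'dup': stack = [14, 14] (depth 2)
After 'push 13': stack = [14, 14, 13] (depth 3)
After 'mod': stack = [14, 1] (depth 2)
After 'sub': stack = [13] (depth 1)
After 'dup': stack = [13, 13] (depth 2)
After 'push 13': stack = [13, 13, 13] (depth 3)
After 'sub': stack = [13, 0] (depth 2)
After 'add': stack = [13] (depth 1)
After 'push 6': stack = [13, 6] (depth 2)
After 'push 0': stack = [13, 6, 0] (depth 3)
After 'lt': stack = [13, 0] (depth 2)
After 'sub': stack = [13] (depth 1)
After 'dup': stack = [13, 13] (depth 2)
After 'push 7': stack = [13, 13, 7] (depth 3)
After 'push -6': stack = [13, 13, 7, -6] (depth 4)

Answer: 4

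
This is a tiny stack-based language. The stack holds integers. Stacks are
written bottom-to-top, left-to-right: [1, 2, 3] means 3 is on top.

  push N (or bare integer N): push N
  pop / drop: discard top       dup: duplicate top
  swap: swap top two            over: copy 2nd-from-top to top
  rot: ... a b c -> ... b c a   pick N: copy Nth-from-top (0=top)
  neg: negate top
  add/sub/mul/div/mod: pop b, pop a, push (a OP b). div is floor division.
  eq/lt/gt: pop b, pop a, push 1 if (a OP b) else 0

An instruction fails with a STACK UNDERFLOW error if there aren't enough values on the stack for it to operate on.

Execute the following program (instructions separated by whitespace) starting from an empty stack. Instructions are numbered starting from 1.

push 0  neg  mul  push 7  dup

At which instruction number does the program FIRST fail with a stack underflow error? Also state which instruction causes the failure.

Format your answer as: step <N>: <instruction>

Answer: step 3: mul

Derivation:
Step 1 ('push 0'): stack = [0], depth = 1
Step 2 ('neg'): stack = [0], depth = 1
Step 3 ('mul'): needs 2 value(s) but depth is 1 — STACK UNDERFLOW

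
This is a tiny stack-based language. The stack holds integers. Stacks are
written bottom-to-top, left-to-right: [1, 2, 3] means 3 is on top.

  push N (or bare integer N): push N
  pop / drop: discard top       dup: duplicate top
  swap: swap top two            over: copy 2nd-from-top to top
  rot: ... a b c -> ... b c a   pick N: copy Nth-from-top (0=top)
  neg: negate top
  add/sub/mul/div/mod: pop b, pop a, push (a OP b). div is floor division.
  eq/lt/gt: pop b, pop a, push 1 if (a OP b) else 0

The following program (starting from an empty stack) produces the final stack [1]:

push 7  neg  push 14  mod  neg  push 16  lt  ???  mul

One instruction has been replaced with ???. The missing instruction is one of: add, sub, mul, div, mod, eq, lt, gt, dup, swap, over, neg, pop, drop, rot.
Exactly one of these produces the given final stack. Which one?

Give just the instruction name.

Answer: dup

Derivation:
Stack before ???: [1]
Stack after ???:  [1, 1]
The instruction that transforms [1] -> [1, 1] is: dup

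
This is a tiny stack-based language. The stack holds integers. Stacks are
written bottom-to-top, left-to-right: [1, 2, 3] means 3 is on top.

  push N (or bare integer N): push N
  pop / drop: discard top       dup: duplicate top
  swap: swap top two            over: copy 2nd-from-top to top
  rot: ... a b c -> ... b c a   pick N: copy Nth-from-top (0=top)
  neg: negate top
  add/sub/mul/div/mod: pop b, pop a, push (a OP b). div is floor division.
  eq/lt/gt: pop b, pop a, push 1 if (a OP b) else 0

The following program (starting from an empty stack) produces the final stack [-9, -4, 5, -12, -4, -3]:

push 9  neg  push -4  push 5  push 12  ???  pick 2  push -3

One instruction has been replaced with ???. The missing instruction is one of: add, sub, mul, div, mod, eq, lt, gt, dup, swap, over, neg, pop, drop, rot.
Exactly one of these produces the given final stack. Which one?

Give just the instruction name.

Stack before ???: [-9, -4, 5, 12]
Stack after ???:  [-9, -4, 5, -12]
The instruction that transforms [-9, -4, 5, 12] -> [-9, -4, 5, -12] is: neg

Answer: neg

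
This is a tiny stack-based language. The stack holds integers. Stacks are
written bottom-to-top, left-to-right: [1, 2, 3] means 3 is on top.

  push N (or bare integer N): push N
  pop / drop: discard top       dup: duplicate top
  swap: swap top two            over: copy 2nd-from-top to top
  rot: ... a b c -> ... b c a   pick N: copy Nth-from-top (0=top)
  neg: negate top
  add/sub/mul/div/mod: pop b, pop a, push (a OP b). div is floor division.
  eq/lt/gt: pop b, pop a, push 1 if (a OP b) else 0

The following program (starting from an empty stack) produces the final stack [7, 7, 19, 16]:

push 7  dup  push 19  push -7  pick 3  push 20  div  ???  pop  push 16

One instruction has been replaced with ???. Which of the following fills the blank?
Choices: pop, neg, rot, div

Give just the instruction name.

Stack before ???: [7, 7, 19, -7, 0]
Stack after ???:  [7, 7, 19, -7]
Checking each choice:
  pop: MATCH
  neg: produces [7, 7, 19, -7, 16]
  rot: produces [7, 7, -7, 0, 16]
  div: division by zero


Answer: pop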